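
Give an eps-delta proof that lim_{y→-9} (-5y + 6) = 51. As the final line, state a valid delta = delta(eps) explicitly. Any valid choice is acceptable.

delta = eps/5

Suppose eps > 0. We need delta > 0 so that 0 < |y + 9| < delta implies |(-5y + 6) − 51| < eps.
|(-5y + 6) − 51| = |-5y - 45| = 5|y + 9|.
So 5|y + 9| < eps exactly when |y + 9| < eps/5.
Choosing delta = eps/5 gives |(-5y + 6) − 51| = 5|y + 9| < eps whenever |y + 9| < delta.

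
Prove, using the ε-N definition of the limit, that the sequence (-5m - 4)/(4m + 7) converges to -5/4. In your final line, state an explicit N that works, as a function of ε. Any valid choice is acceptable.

N = (19/16)/ε

Let ε > 0 be given. For m ≥ 1, |(-5m - 4)/(4m + 7) + 5/4| = |19|/(4(4m + 7)) = 19/(4(4m + 7)).
Since 4m + 7 ≥ 4m for m ≥ 1, this is ≤ 19/(4·4m) = (19/16)/m.
So |(-5m - 4)/(4m + 7) + 5/4| < ε whenever m > (19/16)/ε.
Take N = (19/16)/ε. If m > N then |(-5m - 4)/(4m + 7) + 5/4| ≤ (19/16)/m < ε.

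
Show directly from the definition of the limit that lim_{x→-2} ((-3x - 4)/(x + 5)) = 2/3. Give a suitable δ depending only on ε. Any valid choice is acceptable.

δ = min(3/2, (9/22)ε)

Suppose ε > 0. We want δ > 0 with 0 < |x + 2| < δ ⇒ |(-3x - 4)/(x + 5) − (2/3)| < ε.
Combining over a common denominator, (-3x - 4)/(x + 5) − (2/3) = [(-3x - 4)·3 − 2·(x + 5)] / [3·(x + 5)] = -11(x + 2) / (3(x + 5)).
So |(-3x - 4)/(x + 5) − (2/3)| = 11|x + 2| / (3·|x + 5|).
Require δ ≤ 3/2, so |x + 5| ≥ |3| − |x + 2| > 3 − 3/2 = 3/2.
Hence |(-3x - 4)/(x + 5) − (2/3)| < 11|x + 2|/(3·(3/2)) = (22/9)|x + 2|, which is < ε once |x + 2| < (9/22)ε.
Take δ = min(3/2, (9/22)ε). Then 0 < |x + 2| < δ forces both bounds, so |(-3x - 4)/(x + 5) − (2/3)| < ε.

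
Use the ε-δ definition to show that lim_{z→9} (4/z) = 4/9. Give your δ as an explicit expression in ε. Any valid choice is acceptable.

Suppose ε > 0. We seek δ > 0 such that 0 < |z − 9| < δ implies |4/z − (4/9)| < ε.
|4/z − (4/9)| = 4·|9 − z|/(9·|z|) = 4|z − 9|/(9|z|).
Restrict δ ≤ 9/2. Then |z − 9| < 9/2 gives |z| > 9/2, so 9|z| > 81/2.
Then |4/z − (4/9)| < 4|z − 9|/(81/2), which is < ε when |z − 9| < (81/8)ε.
Take δ = min(9/2, (81/8)ε). Then 0 < |z − 9| < δ gives both |z − 9| < 9/2 and |z − 9| < (81/8)ε, so |4/z − (4/9)| < ε.

δ = min(9/2, (81/8)ε)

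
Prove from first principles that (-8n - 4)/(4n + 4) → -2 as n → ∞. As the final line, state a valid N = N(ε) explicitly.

N = 1/ε

Let ε > 0 be given. For n ≥ 1, |(-8n - 4)/(4n + 4) + 2| = |16|/(4(4n + 4)) = 16/(4(4n + 4)).
Since 4n + 4 ≥ 4n for n ≥ 1, this is ≤ 16/(4·4n) = 1/n.
So |(-8n - 4)/(4n + 4) + 2| < ε whenever n > 1/ε.
Take N = 1/ε. If n > N then |(-8n - 4)/(4n + 4) + 2| ≤ 1/n < ε.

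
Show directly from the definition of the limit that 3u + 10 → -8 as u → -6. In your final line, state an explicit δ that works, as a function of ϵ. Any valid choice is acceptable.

Fix ϵ > 0. We need δ > 0 so that 0 < |u + 6| < δ implies |(3u + 10) + 8| < ϵ.
Since (3u + 10) + 8 = 3(u + 6), we have |(3u + 10) + 8| = 3|u + 6|.
So 3|u + 6| < ϵ exactly when |u + 6| < ϵ/3.
Take δ = ϵ/3. If 0 < |u + 6| < δ then |(3u + 10) + 8| = 3|u + 6| < 3·(ϵ/3) = ϵ.

δ = ϵ/3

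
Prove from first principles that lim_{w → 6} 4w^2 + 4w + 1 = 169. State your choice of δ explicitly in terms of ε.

δ = min(1, ε/56)

Let ε > 0. We want δ > 0 such that 0 < |w − 6| < δ implies |(4w^2 + 4w + 1) − 169| < ε.
(4w^2 + 4w + 1) − 169 = 4w^2 + 4w - 168 = (w − 6)(4w + 28).
So |(4w^2 + 4w + 1) − 169| = |w − 6|·|4w + 28|.
Assume first that |w − 6| < 1, so |w| < 7. Then |4w + 28| ≤ 4·7 + 28 = 56.
Hence |(4w^2 + 4w + 1) − 169| ≤ 56|w − 6| < ε provided |w − 6| < ε/56.
Take δ = min(1, ε/56). Then 0 < |w − 6| < δ gives both |w − 6| < 1 and |w − 6| < ε/56, so |(4w^2 + 4w + 1) − 169| < ε.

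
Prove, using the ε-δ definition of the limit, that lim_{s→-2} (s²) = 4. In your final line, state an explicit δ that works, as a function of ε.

δ = min(1, ε/5)

Let ε > 0. We seek δ > 0 with 0 < |s + 2| < δ ⇒ |s² − 4| < ε.
Factor: s² − 4 = (s + 2)(s - 2), so |s² − 4| = |s + 2|·|s - 2|.
Restrict δ ≤ 1. Then |s + 2| < 1 gives |s| < 3, so by the triangle inequality |s - 2| ≤ 3 + 2 = 5.
Hence |s² − 4| ≤ 5|s + 2|, which is < ε once |s + 2| < ε/5.
Take δ = min(1, ε/5). If 0 < |s + 2| < δ then both bounds hold and |s² − 4| ≤ 5|s + 2| < 5·(ε/5) = ε.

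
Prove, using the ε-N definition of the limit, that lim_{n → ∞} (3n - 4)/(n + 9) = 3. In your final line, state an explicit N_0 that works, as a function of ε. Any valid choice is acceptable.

Suppose ε > 0. For n ≥ 1, |(3n - 4)/(n + 9) − 3| = |-31|/((n + 9)) = 31/((n + 9)).
Since n + 9 ≥ n for n ≥ 1, this is ≤ 31/(n) = 31/n.
So |(3n - 4)/(n + 9) − 3| < ε whenever n > 31/ε.
Take N_0 = 31/ε. If n > N_0 then |(3n - 4)/(n + 9) − 3| ≤ 31/n < ε.

N_0 = 31/ε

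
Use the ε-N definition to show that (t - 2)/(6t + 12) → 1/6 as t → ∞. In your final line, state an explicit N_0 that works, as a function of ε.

N_0 = (2/3)/ε

Fix ε > 0. We seek N_0 > 0 such that t > N_0 implies |(t - 2)/(6t + 12) − (1/6)| < ε.
(t - 2)/(6t + 12) − (1/6) = (6(t - 2) − (6t + 12)) / (6(6t + 12)) = -24/(6(6t + 12)).
For t > 0 we have 6t + 12 > 6t, so |(t - 2)/(6t + 12) − (1/6)| = 24/(6(6t + 12)) < 24/(6·6t) = (2/3)/t.
Thus |(t - 2)/(6t + 12) − (1/6)| < ε whenever t > (2/3)/ε.
Take N_0 = (2/3)/ε. If t > N_0 then |(t - 2)/(6t + 12) − (1/6)| < (2/3)/t < ε.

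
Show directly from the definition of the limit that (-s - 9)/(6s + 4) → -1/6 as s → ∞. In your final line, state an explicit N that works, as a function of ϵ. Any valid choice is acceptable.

N = (25/18)/ϵ

Fix ϵ > 0. We seek N > 0 such that s > N implies |(-s - 9)/(6s + 4) + 1/6| < ϵ.
(-s - 9)/(6s + 4) + 1/6 = (6(-s - 9) − (-1)(6s + 4)) / (6(6s + 4)) = -50/(6(6s + 4)).
For s > 0 we have 6s + 4 > 6s, so |(-s - 9)/(6s + 4) + 1/6| = 50/(6(6s + 4)) < 50/(6·6s) = (25/18)/s.
Thus |(-s - 9)/(6s + 4) + 1/6| < ϵ whenever s > (25/18)/ϵ.
Take N = (25/18)/ϵ. If s > N then |(-s - 9)/(6s + 4) + 1/6| < (25/18)/s < ϵ.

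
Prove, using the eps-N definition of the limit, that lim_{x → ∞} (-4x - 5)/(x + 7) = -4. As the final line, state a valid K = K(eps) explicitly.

K = 23/eps

Let eps > 0 be given. We seek K > 0 such that x > K implies |(-4x - 5)/(x + 7) + 4| < eps.
(-4x - 5)/(x + 7) + 4 = ((-4x - 5) − (-4)(x + 7)) / ((x + 7)) = 23/((x + 7)).
For x > 0 we have x + 7 > x, so |(-4x - 5)/(x + 7) + 4| = 23/((x + 7)) < 23/(x) = 23/x.
Thus |(-4x - 5)/(x + 7) + 4| < eps whenever x > 23/eps.
Take K = 23/eps. If x > K then |(-4x - 5)/(x + 7) + 4| < 23/x < eps.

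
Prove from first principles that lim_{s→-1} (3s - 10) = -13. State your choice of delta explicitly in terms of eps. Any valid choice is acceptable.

delta = eps/3

Let eps > 0 be given. We need delta > 0 so that 0 < |s + 1| < delta implies |(3s - 10) + 13| < eps.
Since (3s - 10) + 13 = 3(s + 1), we have |(3s - 10) + 13| = 3|s + 1|.
So 3|s + 1| < eps exactly when |s + 1| < eps/3.
Take delta = eps/3. If 0 < |s + 1| < delta then |(3s - 10) + 13| = 3|s + 1| < 3·(eps/3) = eps.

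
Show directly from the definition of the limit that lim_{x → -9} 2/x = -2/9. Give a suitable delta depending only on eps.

Let eps > 0. We seek delta > 0 such that 0 < |x + 9| < delta implies |2/x + 2/9| < eps.
|2/x + 2/9| = 2·|-9 − x|/(9·|x|) = 2|x + 9|/(9|x|).
Require delta ≤ 9/2 so that |x| > 9 − 9/2 = 9/2, hence 9|x| > 81/2.
Then |2/x + 2/9| < 2|x + 9|/(81/2), which is < eps when |x + 9| < (81/4)eps.
Take delta = min(9/2, (81/4)eps). Then 0 < |x + 9| < delta gives both |x + 9| < 9/2 and |x + 9| < (81/4)eps, so |2/x + 2/9| < eps.

delta = min(9/2, (81/4)eps)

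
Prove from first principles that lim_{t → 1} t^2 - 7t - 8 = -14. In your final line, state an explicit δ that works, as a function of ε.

Fix ε > 0. We want δ > 0 such that 0 < |t − 1| < δ implies |(t^2 - 7t - 8) + 14| < ε.
(t^2 - 7t - 8) + 14 = t^2 - 7t + 6 = (t − 1)(t - 6).
So |(t^2 - 7t - 8) + 14| = |t − 1|·|t - 6|.
Assume first that |t − 1| < 1, so |t| < 2. Then |t - 6| ≤ 2 + 6 = 8.
Hence |(t^2 - 7t - 8) + 14| ≤ 8|t − 1| < ε provided |t − 1| < ε/8.
Choosing δ = min(1, ε/8) ensures both conditions, hence |(t^2 - 7t - 8) + 14| < ε.

δ = min(1, ε/8)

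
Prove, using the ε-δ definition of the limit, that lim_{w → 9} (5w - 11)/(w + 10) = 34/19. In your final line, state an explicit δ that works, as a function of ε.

Let ε > 0. We want δ > 0 with 0 < |w − 9| < δ ⇒ |(5w - 11)/(w + 10) − (34/19)| < ε.
Combining over a common denominator, (5w - 11)/(w + 10) − (34/19) = [(5w - 11)·19 − 34·(w + 10)] / [19·(w + 10)] = 61(w − 9) / (19(w + 10)).
So |(5w - 11)/(w + 10) − (34/19)| = 61|w − 9| / (19·|w + 10|).
Require δ ≤ 19/2, so |w + 10| ≥ |19| − |w − 9| > 19 − 19/2 = 19/2.
Hence |(5w - 11)/(w + 10) − (34/19)| < 61|w − 9|/(19·(19/2)) = (122/361)|w − 9|, which is < ε once |w − 9| < (361/122)ε.
Take δ = min(19/2, (361/122)ε). Then 0 < |w − 9| < δ forces both bounds, so |(5w - 11)/(w + 10) − (34/19)| < ε.

δ = min(19/2, (361/122)ε)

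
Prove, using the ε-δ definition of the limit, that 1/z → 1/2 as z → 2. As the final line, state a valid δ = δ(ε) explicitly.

δ = min(1, 2ε)

Fix ε > 0. We seek δ > 0 such that 0 < |z − 2| < δ implies |1/z − (1/2)| < ε.
|1/z − (1/2)| = |2 − z|/(2·|z|) = |z − 2|/(2|z|).
Restrict δ ≤ 1. Then |z − 2| < 1 gives |z| > 1, so 2|z| > 2.
Then |1/z − (1/2)| < |z − 2|/2, which is < ε when |z − 2| < 2ε.
Take δ = min(1, 2ε). Then 0 < |z − 2| < δ gives both |z − 2| < 1 and |z − 2| < 2ε, so |1/z − (1/2)| < ε.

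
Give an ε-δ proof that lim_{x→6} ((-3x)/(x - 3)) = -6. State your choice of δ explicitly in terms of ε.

Let ε > 0 be given. We want δ > 0 with 0 < |x − 6| < δ ⇒ |(-3x)/(x - 3) + 6| < ε.
Combining over a common denominator, (-3x)/(x - 3) + 6 = [(-3x)·3 − (-18)·(x - 3)] / [3·(x - 3)] = 9(x − 6) / (3(x - 3)).
So |(-3x)/(x - 3) + 6| = 9|x − 6| / (3·|x − 3|).
Require δ ≤ 3/2, so |x − 3| ≥ |3| − |x − 6| > 3 − 3/2 = 3/2.
Hence |(-3x)/(x - 3) + 6| < 9|x − 6|/(3·(3/2)) = 2|x − 6|, which is < ε once |x − 6| < (1/2)ε.
Take δ = min(3/2, (1/2)ε). Then 0 < |x − 6| < δ forces both bounds, so |(-3x)/(x - 3) + 6| < ε.

δ = min(3/2, (1/2)ε)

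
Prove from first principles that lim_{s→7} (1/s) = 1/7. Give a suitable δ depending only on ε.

δ = min(7/2, (49/2)ε)

Let ε > 0 be given. We seek δ > 0 such that 0 < |s − 7| < δ implies |1/s − (1/7)| < ε.
|1/s − (1/7)| = |7 − s|/(7·|s|) = |s − 7|/(7|s|).
Require δ ≤ 7/2 so that |s| > 7 − 7/2 = 7/2, hence 7|s| > 49/2.
Then |1/s − (1/7)| < |s − 7|/(49/2), which is < ε when |s − 7| < (49/2)ε.
Take δ = min(7/2, (49/2)ε). Then 0 < |s − 7| < δ gives both |s − 7| < 7/2 and |s − 7| < (49/2)ε, so |1/s − (1/7)| < ε.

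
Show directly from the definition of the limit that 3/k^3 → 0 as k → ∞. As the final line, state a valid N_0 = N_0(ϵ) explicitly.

Let ϵ > 0 be given. For k ≥ 1, |3/k^3 − 0| = 3/k^3.
3/k^3 < ϵ ⇔ k^3 > 3/ϵ ⇔ k > (3/ϵ)^{1/3}.
Take N_0 = (3/ϵ)^{1/3}. Then k > N_0 implies 3/k^3 < ϵ.

N_0 = (3/ϵ)^{1/3}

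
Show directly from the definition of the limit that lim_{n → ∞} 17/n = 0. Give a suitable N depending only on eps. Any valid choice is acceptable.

Suppose eps > 0. For n ≥ 1, |17/n − 0| = 17/(n) ≤ 17/n.
We need 17/n < eps, i.e. n > 17/eps.
Take N = 17/eps. If n > N then |17/n| ≤ 17/n < eps.

N = 17/eps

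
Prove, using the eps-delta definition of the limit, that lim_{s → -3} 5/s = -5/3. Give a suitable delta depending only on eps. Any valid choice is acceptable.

delta = min(3/2, (9/10)eps)

Suppose eps > 0. We seek delta > 0 such that 0 < |s + 3| < delta implies |5/s + 5/3| < eps.
|5/s + 5/3| = 5·|-3 − s|/(3·|s|) = 5|s + 3|/(3|s|).
Restrict delta ≤ 3/2. Then |s + 3| < 3/2 gives |s| > 3/2, so 3|s| > 9/2.
Then |5/s + 5/3| < 5|s + 3|/(9/2), which is < eps when |s + 3| < (9/10)eps.
Take delta = min(3/2, (9/10)eps). Then 0 < |s + 3| < delta gives both |s + 3| < 3/2 and |s + 3| < (9/10)eps, so |5/s + 5/3| < eps.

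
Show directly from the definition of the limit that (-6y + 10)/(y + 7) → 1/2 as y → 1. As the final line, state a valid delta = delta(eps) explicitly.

Fix eps > 0. We want delta > 0 with 0 < |y − 1| < delta ⇒ |(-6y + 10)/(y + 7) − (1/2)| < eps.
Combining over a common denominator, (-6y + 10)/(y + 7) − (1/2) = [(-6y + 10)·8 − 4·(y + 7)] / [8·(y + 7)] = -52(y − 1) / (8(y + 7)).
So |(-6y + 10)/(y + 7) − (1/2)| = 52|y − 1| / (8·|y + 7|).
Require delta ≤ 4, so |y + 7| ≥ |8| − |y − 1| > 8 − 4 = 4.
Hence |(-6y + 10)/(y + 7) − (1/2)| < 52|y − 1|/(8·4) = (13/8)|y − 1|, which is < eps once |y − 1| < (8/13)eps.
Take delta = min(4, (8/13)eps). Then 0 < |y − 1| < delta forces both bounds, so |(-6y + 10)/(y + 7) − (1/2)| < eps.

delta = min(4, (8/13)eps)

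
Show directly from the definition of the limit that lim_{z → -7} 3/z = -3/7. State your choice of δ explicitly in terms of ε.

Let ε > 0 be given. We seek δ > 0 such that 0 < |z + 7| < δ implies |3/z + 3/7| < ε.
|3/z + 3/7| = 3·|-7 − z|/(7·|z|) = 3|z + 7|/(7|z|).
Restrict δ ≤ 7/2. Then |z + 7| < 7/2 gives |z| > 7/2, so 7|z| > 49/2.
Then |3/z + 3/7| < 3|z + 7|/(49/2), which is < ε when |z + 7| < (49/6)ε.
Take δ = min(7/2, (49/6)ε). Then 0 < |z + 7| < δ gives both |z + 7| < 7/2 and |z + 7| < (49/6)ε, so |3/z + 3/7| < ε.

δ = min(7/2, (49/6)ε)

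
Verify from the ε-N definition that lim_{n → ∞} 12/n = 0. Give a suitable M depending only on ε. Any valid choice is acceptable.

Suppose ε > 0. For n ≥ 1, |12/n − 0| = 12/(n) ≤ 12/n.
We need 12/n < ε, i.e. n > 12/ε.
Take M = 12/ε. If n > M then |12/n| ≤ 12/n < ε.

M = 12/ε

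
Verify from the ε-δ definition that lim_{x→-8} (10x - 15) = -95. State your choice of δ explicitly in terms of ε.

Suppose ε > 0. We need δ > 0 so that 0 < |x + 8| < δ implies |(10x - 15) + 95| < ε.
Since (10x - 15) + 95 = 10(x + 8), we have |(10x - 15) + 95| = 10|x + 8|.
So 10|x + 8| < ε exactly when |x + 8| < ε/10.
Choosing δ = ε/10 gives |(10x - 15) + 95| = 10|x + 8| < ε whenever |x + 8| < δ.

δ = ε/10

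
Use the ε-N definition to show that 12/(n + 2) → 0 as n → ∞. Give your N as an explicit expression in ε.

Fix ε > 0. For n ≥ 1, |12/(n + 2) − 0| = 12/(n + 2) ≤ 12/n.
We need 12/n < ε, i.e. n > 12/ε.
Take N = 12/ε. If n > N then |12/(n + 2)| ≤ 12/n < ε.

N = 12/ε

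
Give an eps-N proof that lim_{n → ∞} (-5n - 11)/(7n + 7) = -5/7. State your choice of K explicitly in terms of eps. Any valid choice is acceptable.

Suppose eps > 0. For n ≥ 1, |(-5n - 11)/(7n + 7) + 5/7| = |-42|/(7(7n + 7)) = 42/(7(7n + 7)).
Since 7n + 7 ≥ 7n for n ≥ 1, this is ≤ 42/(7·7n) = (6/7)/n.
So |(-5n - 11)/(7n + 7) + 5/7| < eps whenever n > (6/7)/eps.
Take K = (6/7)/eps. If n > K then |(-5n - 11)/(7n + 7) + 5/7| ≤ (6/7)/n < eps.

K = (6/7)/eps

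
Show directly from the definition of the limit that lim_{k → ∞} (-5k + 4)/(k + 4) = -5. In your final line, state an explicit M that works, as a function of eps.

M = 24/eps

Suppose eps > 0. For k ≥ 1, |(-5k + 4)/(k + 4) + 5| = |24|/((k + 4)) = 24/((k + 4)).
Since k + 4 ≥ k for k ≥ 1, this is ≤ 24/(k) = 24/k.
So |(-5k + 4)/(k + 4) + 5| < eps whenever k > 24/eps.
Take M = 24/eps. If k > M then |(-5k + 4)/(k + 4) + 5| ≤ 24/k < eps.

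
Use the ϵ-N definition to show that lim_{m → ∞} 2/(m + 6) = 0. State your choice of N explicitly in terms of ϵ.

N = 2/ϵ

Let ϵ > 0. For m ≥ 1, |2/(m + 6) − 0| = 2/(m + 6) ≤ 2/m.
We need 2/m < ϵ, i.e. m > 2/ϵ.
Take N = 2/ϵ. If m > N then |2/(m + 6)| ≤ 2/m < ϵ.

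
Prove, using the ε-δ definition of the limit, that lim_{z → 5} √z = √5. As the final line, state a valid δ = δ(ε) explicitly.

δ = min(5, √5·ε)

Fix ε > 0. We want δ > 0 such that 0 < |z − 5| < δ implies |√z − √5| < ε.
Rationalise: √z − √5 = (z − 5)/(√z + √5), so |√z − √5| = |z − 5|/(√z + √5).
Restrict δ ≤ 5 so that |z − 5| < 5 forces z > 0, and then √z + √5 > √5.
Hence |√z − √5| < |z − 5|/√5, which is < ε once |z − 5| < √5·ε.
Take δ = min(5, √5·ε). If 0 < |z − 5| < δ then z > 0 and |√z − √5| < |z − 5|/√5 < ε.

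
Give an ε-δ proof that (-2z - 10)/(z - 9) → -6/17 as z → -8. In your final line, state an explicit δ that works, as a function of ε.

δ = min(17/2, (289/56)ε)

Let ε > 0. We want δ > 0 with 0 < |z + 8| < δ ⇒ |(-2z - 10)/(z - 9) + 6/17| < ε.
Combining over a common denominator, (-2z - 10)/(z - 9) + 6/17 = [(-2z - 10)·(-17) − 6·(z - 9)] / [(-17)·(z - 9)] = 28(z + 8) / ((-17)(z - 9)).
So |(-2z - 10)/(z - 9) + 6/17| = 28|z + 8| / (17·|z − 9|).
Require δ ≤ 17/2, so |z − 9| ≥ |-17| − |z + 8| > 17 − 17/2 = 17/2.
Hence |(-2z - 10)/(z - 9) + 6/17| < 28|z + 8|/(17·(17/2)) = (56/289)|z + 8|, which is < ε once |z + 8| < (289/56)ε.
Take δ = min(17/2, (289/56)ε). Then 0 < |z + 8| < δ forces both bounds, so |(-2z - 10)/(z - 9) + 6/17| < ε.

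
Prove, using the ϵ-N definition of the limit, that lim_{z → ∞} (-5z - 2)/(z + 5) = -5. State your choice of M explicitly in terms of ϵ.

Let ϵ > 0. We seek M > 0 such that z > M implies |(-5z - 2)/(z + 5) + 5| < ϵ.
(-5z - 2)/(z + 5) + 5 = ((-5z - 2) − (-5)(z + 5)) / ((z + 5)) = 23/((z + 5)).
For z > 0 we have z + 5 > z, so |(-5z - 2)/(z + 5) + 5| = 23/((z + 5)) < 23/(z) = 23/z.
Thus |(-5z - 2)/(z + 5) + 5| < ϵ whenever z > 23/ϵ.
Take M = 23/ϵ. If z > M then |(-5z - 2)/(z + 5) + 5| < 23/z < ϵ.

M = 23/ϵ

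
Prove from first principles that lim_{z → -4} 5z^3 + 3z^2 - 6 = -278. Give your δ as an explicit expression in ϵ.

δ = min(1, ϵ/278)

Let ϵ > 0 be given. We want δ > 0 such that 0 < |z + 4| < δ implies |(5z^3 + 3z^2 - 6) + 278| < ϵ.
(5z^3 + 3z^2 - 6) + 278 = 5z^3 + 3z^2 + 272 = (z + 4)(5z^2 - 17z + 68).
So |(5z^3 + 3z^2 - 6) + 278| = |z + 4|·|5z^2 - 17z + 68|.
Require δ ≤ 1. Then |z + 4| < 1 gives |z| < 5, and by the triangle inequality |5z^2 - 17z + 68| ≤ 5·5^2 + 17·5 + 68 = 278.
Hence |(5z^3 + 3z^2 - 6) + 278| ≤ 278|z + 4| < ϵ provided |z + 4| < ϵ/278.
Choosing δ = min(1, ϵ/278) ensures both conditions, hence |(5z^3 + 3z^2 - 6) + 278| < ϵ.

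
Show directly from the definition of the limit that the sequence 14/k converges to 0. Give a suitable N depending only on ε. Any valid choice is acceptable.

N = 14/ε

Fix ε > 0. For k ≥ 1, |14/k − 0| = 14/(k) ≤ 14/k.
We need 14/k < ε, i.e. k > 14/ε.
Take N = 14/ε. If k > N then |14/k| ≤ 14/k < ε.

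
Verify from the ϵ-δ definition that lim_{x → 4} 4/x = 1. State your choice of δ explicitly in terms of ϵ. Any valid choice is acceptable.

δ = min(2, 2ϵ)

Let ϵ > 0. We seek δ > 0 such that 0 < |x − 4| < δ implies |4/x − 1| < ϵ.
|4/x − 1| = 4·|4 − x|/(4·|x|) = 4|x − 4|/(4|x|).
Restrict δ ≤ 2. Then |x − 4| < 2 gives |x| > 2, so 4|x| > 8.
Then |4/x − 1| < 4|x − 4|/8, which is < ϵ when |x − 4| < 2ϵ.
Take δ = min(2, 2ϵ). Then 0 < |x − 4| < δ gives both |x − 4| < 2 and |x − 4| < 2ϵ, so |4/x − 1| < ϵ.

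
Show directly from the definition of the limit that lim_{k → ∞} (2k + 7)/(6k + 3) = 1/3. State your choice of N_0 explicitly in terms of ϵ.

N_0 = 1/ϵ

Fix ϵ > 0. For k ≥ 1, |(2k + 7)/(6k + 3) − (1/3)| = |36|/(6(6k + 3)) = 36/(6(6k + 3)).
Since 6k + 3 ≥ 6k for k ≥ 1, this is ≤ 36/(6·6k) = 1/k.
So |(2k + 7)/(6k + 3) − (1/3)| < ϵ whenever k > 1/ϵ.
Take N_0 = 1/ϵ. If k > N_0 then |(2k + 7)/(6k + 3) − (1/3)| ≤ 1/k < ϵ.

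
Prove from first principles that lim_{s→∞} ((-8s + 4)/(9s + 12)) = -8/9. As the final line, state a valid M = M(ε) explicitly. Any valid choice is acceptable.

Suppose ε > 0. We seek M > 0 such that s > M implies |(-8s + 4)/(9s + 12) + 8/9| < ε.
(-8s + 4)/(9s + 12) + 8/9 = (9(-8s + 4) − (-8)(9s + 12)) / (9(9s + 12)) = 132/(9(9s + 12)).
For s > 0 we have 9s + 12 > 9s, so |(-8s + 4)/(9s + 12) + 8/9| = 132/(9(9s + 12)) < 132/(9·9s) = (44/27)/s.
Thus |(-8s + 4)/(9s + 12) + 8/9| < ε whenever s > (44/27)/ε.
Take M = (44/27)/ε. If s > M then |(-8s + 4)/(9s + 12) + 8/9| < (44/27)/s < ε.

M = (44/27)/ε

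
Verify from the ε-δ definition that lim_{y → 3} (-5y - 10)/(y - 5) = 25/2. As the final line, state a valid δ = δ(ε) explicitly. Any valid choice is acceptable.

Suppose ε > 0. We want δ > 0 with 0 < |y − 3| < δ ⇒ |(-5y - 10)/(y - 5) − (25/2)| < ε.
Combining over a common denominator, (-5y - 10)/(y - 5) − (25/2) = [(-5y - 10)·(-2) − (-25)·(y - 5)] / [(-2)·(y - 5)] = 35(y − 3) / ((-2)(y - 5)).
So |(-5y - 10)/(y - 5) − (25/2)| = 35|y − 3| / (2·|y − 5|).
Require δ ≤ 1, so |y − 5| ≥ |-2| − |y − 3| > 2 − 1 = 1.
Hence |(-5y - 10)/(y - 5) − (25/2)| < 35|y − 3|/(2·1) = (35/2)|y − 3|, which is < ε once |y − 3| < (2/35)ε.
Take δ = min(1, (2/35)ε). Then 0 < |y − 3| < δ forces both bounds, so |(-5y - 10)/(y - 5) − (25/2)| < ε.

δ = min(1, (2/35)ε)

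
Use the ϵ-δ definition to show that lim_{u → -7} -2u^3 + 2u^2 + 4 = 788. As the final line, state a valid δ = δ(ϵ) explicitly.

Suppose ϵ > 0. We want δ > 0 such that 0 < |u + 7| < δ implies |(-2u^3 + 2u^2 + 4) − 788| < ϵ.
(-2u^3 + 2u^2 + 4) − 788 = -2u^3 + 2u^2 - 784 = (u + 7)(-2u^2 + 16u - 112).
So |(-2u^3 + 2u^2 + 4) − 788| = |u + 7|·|-2u^2 + 16u - 112|.
Assume first that |u + 7| < 2, so |u| < 9. Then |-2u^2 + 16u - 112| ≤ 2·9^2 + 16·9 + 112 = 418.
Hence |(-2u^3 + 2u^2 + 4) − 788| ≤ 418|u + 7| < ϵ provided |u + 7| < ϵ/418.
Choosing δ = min(2, ϵ/418) ensures both conditions, hence |(-2u^3 + 2u^2 + 4) − 788| < ϵ.

δ = min(2, ϵ/418)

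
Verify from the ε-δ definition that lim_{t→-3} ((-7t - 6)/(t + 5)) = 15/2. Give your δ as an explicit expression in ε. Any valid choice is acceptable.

Let ε > 0. We want δ > 0 with 0 < |t + 3| < δ ⇒ |(-7t - 6)/(t + 5) − (15/2)| < ε.
Combining over a common denominator, (-7t - 6)/(t + 5) − (15/2) = [(-7t - 6)·2 − 15·(t + 5)] / [2·(t + 5)] = -29(t + 3) / (2(t + 5)).
So |(-7t - 6)/(t + 5) − (15/2)| = 29|t + 3| / (2·|t + 5|).
Restrict δ ≤ 1. Then |t + 3| < 1 gives |t + 5| = |(t + 3) + 2| ≥ 2 − 1 = 1.
Hence |(-7t - 6)/(t + 5) − (15/2)| < 29|t + 3|/(2·1) = (29/2)|t + 3|, which is < ε once |t + 3| < (2/29)ε.
Take δ = min(1, (2/29)ε). Then 0 < |t + 3| < δ forces both bounds, so |(-7t - 6)/(t + 5) − (15/2)| < ε.

δ = min(1, (2/29)ε)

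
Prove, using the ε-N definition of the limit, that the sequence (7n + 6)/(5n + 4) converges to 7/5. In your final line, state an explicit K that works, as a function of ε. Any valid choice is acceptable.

Let ε > 0. For n ≥ 1, |(7n + 6)/(5n + 4) − (7/5)| = |2|/(5(5n + 4)) = 2/(5(5n + 4)).
Since 5n + 4 ≥ 5n for n ≥ 1, this is ≤ 2/(5·5n) = (2/25)/n.
So |(7n + 6)/(5n + 4) − (7/5)| < ε whenever n > (2/25)/ε.
Take K = (2/25)/ε. If n > K then |(7n + 6)/(5n + 4) − (7/5)| ≤ (2/25)/n < ε.

K = (2/25)/ε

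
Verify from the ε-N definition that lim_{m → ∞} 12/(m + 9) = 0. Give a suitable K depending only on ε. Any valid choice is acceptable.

Let ε > 0. For m ≥ 1, |12/(m + 9) − 0| = 12/(m + 9) ≤ 12/m.
We need 12/m < ε, i.e. m > 12/ε.
Take K = 12/ε. If m > K then |12/(m + 9)| ≤ 12/m < ε.

K = 12/ε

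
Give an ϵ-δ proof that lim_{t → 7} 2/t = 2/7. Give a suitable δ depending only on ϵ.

Let ϵ > 0. We seek δ > 0 such that 0 < |t − 7| < δ implies |2/t − (2/7)| < ϵ.
|2/t − (2/7)| = 2·|7 − t|/(7·|t|) = 2|t − 7|/(7|t|).
Require δ ≤ 7/2 so that |t| > 7 − 7/2 = 7/2, hence 7|t| > 49/2.
Then |2/t − (2/7)| < 2|t − 7|/(49/2), which is < ϵ when |t − 7| < (49/4)ϵ.
Take δ = min(7/2, (49/4)ϵ). Then 0 < |t − 7| < δ gives both |t − 7| < 7/2 and |t − 7| < (49/4)ϵ, so |2/t − (2/7)| < ϵ.

δ = min(7/2, (49/4)ϵ)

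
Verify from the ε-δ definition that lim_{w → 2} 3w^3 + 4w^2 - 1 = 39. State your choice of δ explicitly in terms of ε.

δ = min(1, ε/77)

Fix ε > 0. We want δ > 0 such that 0 < |w − 2| < δ implies |(3w^3 + 4w^2 - 1) − 39| < ε.
(3w^3 + 4w^2 - 1) − 39 = 3w^3 + 4w^2 - 40 = (w − 2)(3w^2 + 10w + 20).
So |(3w^3 + 4w^2 - 1) − 39| = |w − 2|·|3w^2 + 10w + 20|.
Require δ ≤ 1. Then |w − 2| < 1 gives |w| < 3, and by the triangle inequality |3w^2 + 10w + 20| ≤ 3·3^2 + 10·3 + 20 = 77.
Hence |(3w^3 + 4w^2 - 1) − 39| ≤ 77|w − 2| < ε provided |w − 2| < ε/77.
Choosing δ = min(1, ε/77) ensures both conditions, hence |(3w^3 + 4w^2 - 1) − 39| < ε.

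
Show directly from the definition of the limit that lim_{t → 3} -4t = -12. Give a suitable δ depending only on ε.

δ = ε/4

Suppose ε > 0. We need δ > 0 so that 0 < |t − 3| < δ implies |(-4t) + 12| < ε.
Since (-4t) + 12 = -4(t − 3), we have |(-4t) + 12| = 4|t − 3|.
Thus it suffices that |t − 3| < ε/4.
Choosing δ = ε/4 gives |(-4t) + 12| = 4|t − 3| < ε whenever |t − 3| < δ.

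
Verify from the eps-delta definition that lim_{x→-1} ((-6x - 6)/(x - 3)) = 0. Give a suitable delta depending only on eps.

delta = min(2, (1/3)eps)

Fix eps > 0. We want delta > 0 with 0 < |x + 1| < delta ⇒ |(-6x - 6)/(x - 3) − 0| < eps.
Combining over a common denominator, (-6x - 6)/(x - 3) − 0 = [(-6x - 6)·(-4) − 0·(x - 3)] / [(-4)·(x - 3)] = 24(x + 1) / ((-4)(x - 3)).
So |(-6x - 6)/(x - 3) − 0| = 24|x + 1| / (4·|x − 3|).
Require delta ≤ 2, so |x − 3| ≥ |-4| − |x + 1| > 4 − 2 = 2.
Hence |(-6x - 6)/(x - 3) − 0| < 24|x + 1|/(4·2) = 3|x + 1|, which is < eps once |x + 1| < (1/3)eps.
Take delta = min(2, (1/3)eps). Then 0 < |x + 1| < delta forces both bounds, so |(-6x - 6)/(x - 3) − 0| < eps.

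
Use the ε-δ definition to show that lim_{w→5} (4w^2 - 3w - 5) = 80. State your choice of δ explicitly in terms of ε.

δ = min(1, ε/41)

Suppose ε > 0. We want δ > 0 such that 0 < |w − 5| < δ implies |(4w^2 - 3w - 5) − 80| < ε.
(4w^2 - 3w - 5) − 80 = 4w^2 - 3w - 85 = (w − 5)(4w + 17).
So |(4w^2 - 3w - 5) − 80| = |w − 5|·|4w + 17|.
Assume first that |w − 5| < 1, so |w| < 6. Then |4w + 17| ≤ 4·6 + 17 = 41.
Hence |(4w^2 - 3w - 5) − 80| ≤ 41|w − 5| < ε provided |w − 5| < ε/41.
Take δ = min(1, ε/41). Then 0 < |w − 5| < δ gives both |w − 5| < 1 and |w − 5| < ε/41, so |(4w^2 - 3w - 5) − 80| < ε.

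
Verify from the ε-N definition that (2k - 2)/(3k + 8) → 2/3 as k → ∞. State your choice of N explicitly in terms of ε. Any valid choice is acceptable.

N = (22/9)/ε

Suppose ε > 0. For k ≥ 1, |(2k - 2)/(3k + 8) − (2/3)| = |-22|/(3(3k + 8)) = 22/(3(3k + 8)).
Since 3k + 8 ≥ 3k for k ≥ 1, this is ≤ 22/(3·3k) = (22/9)/k.
So |(2k - 2)/(3k + 8) − (2/3)| < ε whenever k > (22/9)/ε.
Take N = (22/9)/ε. If k > N then |(2k - 2)/(3k + 8) − (2/3)| ≤ (22/9)/k < ε.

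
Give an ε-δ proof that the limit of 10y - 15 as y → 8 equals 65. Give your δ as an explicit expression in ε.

Let ε > 0. We need δ > 0 so that 0 < |y − 8| < δ implies |(10y - 15) − 65| < ε.
|(10y - 15) − 65| = |10y - 80| = 10|y − 8|.
So 10|y − 8| < ε exactly when |y − 8| < ε/10.
Take δ = ε/10. If 0 < |y − 8| < δ then |(10y - 15) − 65| = 10|y − 8| < 10·(ε/10) = ε.

δ = ε/10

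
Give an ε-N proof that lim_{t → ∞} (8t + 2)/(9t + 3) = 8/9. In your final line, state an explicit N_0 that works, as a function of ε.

N_0 = (2/27)/ε

Let ε > 0 be given. We seek N_0 > 0 such that t > N_0 implies |(8t + 2)/(9t + 3) − (8/9)| < ε.
(8t + 2)/(9t + 3) − (8/9) = (9(8t + 2) − 8(9t + 3)) / (9(9t + 3)) = -6/(9(9t + 3)).
For t > 0 we have 9t + 3 > 9t, so |(8t + 2)/(9t + 3) − (8/9)| = 6/(9(9t + 3)) < 6/(9·9t) = (2/27)/t.
Thus |(8t + 2)/(9t + 3) − (8/9)| < ε whenever t > (2/27)/ε.
Take N_0 = (2/27)/ε. If t > N_0 then |(8t + 2)/(9t + 3) − (8/9)| < (2/27)/t < ε.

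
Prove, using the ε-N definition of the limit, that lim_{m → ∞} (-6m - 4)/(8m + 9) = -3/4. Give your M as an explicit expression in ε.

M = (11/32)/ε

Fix ε > 0. For m ≥ 1, |(-6m - 4)/(8m + 9) + 3/4| = |22|/(8(8m + 9)) = 22/(8(8m + 9)).
Since 8m + 9 ≥ 8m for m ≥ 1, this is ≤ 22/(8·8m) = (11/32)/m.
So |(-6m - 4)/(8m + 9) + 3/4| < ε whenever m > (11/32)/ε.
Take M = (11/32)/ε. If m > M then |(-6m - 4)/(8m + 9) + 3/4| ≤ (11/32)/m < ε.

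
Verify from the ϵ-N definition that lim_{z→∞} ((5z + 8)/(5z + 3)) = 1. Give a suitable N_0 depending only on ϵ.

Let ϵ > 0. We seek N_0 > 0 such that z > N_0 implies |(5z + 8)/(5z + 3) − 1| < ϵ.
(5z + 8)/(5z + 3) − 1 = (5(5z + 8) − 5(5z + 3)) / (5(5z + 3)) = 25/(5(5z + 3)).
For z > 0 we have 5z + 3 > 5z, so |(5z + 8)/(5z + 3) − 1| = 25/(5(5z + 3)) < 25/(5·5z) = 1/z.
Thus |(5z + 8)/(5z + 3) − 1| < ϵ whenever z > 1/ϵ.
Take N_0 = 1/ϵ. If z > N_0 then |(5z + 8)/(5z + 3) − 1| < 1/z < ϵ.

N_0 = 1/ϵ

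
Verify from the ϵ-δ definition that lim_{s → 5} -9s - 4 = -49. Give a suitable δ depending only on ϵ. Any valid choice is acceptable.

δ = ϵ/9

Suppose ϵ > 0. We need δ > 0 so that 0 < |s − 5| < δ implies |(-9s - 4) + 49| < ϵ.
|(-9s - 4) + 49| = |-9s + 45| = 9|s − 5|.
So 9|s − 5| < ϵ exactly when |s − 5| < ϵ/9.
Choosing δ = ϵ/9 gives |(-9s - 4) + 49| = 9|s − 5| < ϵ whenever |s − 5| < δ.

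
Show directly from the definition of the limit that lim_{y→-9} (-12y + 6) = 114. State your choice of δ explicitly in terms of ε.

δ = ε/12

Fix ε > 0. We need δ > 0 so that 0 < |y + 9| < δ implies |(-12y + 6) − 114| < ε.
Since (-12y + 6) − 114 = -12(y + 9), we have |(-12y + 6) − 114| = 12|y + 9|.
Thus it suffices that |y + 9| < ε/12.
Choosing δ = ε/12 gives |(-12y + 6) − 114| = 12|y + 9| < ε whenever |y + 9| < δ.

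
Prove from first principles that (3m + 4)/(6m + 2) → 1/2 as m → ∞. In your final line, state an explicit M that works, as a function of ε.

Suppose ε > 0. For m ≥ 1, |(3m + 4)/(6m + 2) − (1/2)| = |18|/(6(6m + 2)) = 18/(6(6m + 2)).
Since 6m + 2 ≥ 6m for m ≥ 1, this is ≤ 18/(6·6m) = (1/2)/m.
So |(3m + 4)/(6m + 2) − (1/2)| < ε whenever m > (1/2)/ε.
Take M = (1/2)/ε. If m > M then |(3m + 4)/(6m + 2) − (1/2)| ≤ (1/2)/m < ε.

M = (1/2)/ε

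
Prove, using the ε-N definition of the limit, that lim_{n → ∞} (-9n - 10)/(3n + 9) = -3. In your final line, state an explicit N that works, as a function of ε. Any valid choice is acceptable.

Suppose ε > 0. For n ≥ 1, |(-9n - 10)/(3n + 9) + 3| = |51|/(3(3n + 9)) = 51/(3(3n + 9)).
Since 3n + 9 ≥ 3n for n ≥ 1, this is ≤ 51/(3·3n) = (17/3)/n.
So |(-9n - 10)/(3n + 9) + 3| < ε whenever n > (17/3)/ε.
Take N = (17/3)/ε. If n > N then |(-9n - 10)/(3n + 9) + 3| ≤ (17/3)/n < ε.

N = (17/3)/ε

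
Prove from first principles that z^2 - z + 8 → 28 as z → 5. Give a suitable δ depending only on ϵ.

δ = min(1, ϵ/10)

Let ϵ > 0 be given. We want δ > 0 such that 0 < |z − 5| < δ implies |(z^2 - z + 8) − 28| < ϵ.
(z^2 - z + 8) − 28 = z^2 - z - 20 = (z − 5)(z + 4).
So |(z^2 - z + 8) − 28| = |z − 5|·|z + 4|.
Require δ ≤ 1. Then |z − 5| < 1 gives |z| < 6, and by the triangle inequality |z + 4| ≤ 6 + 4 = 10.
Hence |(z^2 - z + 8) − 28| ≤ 10|z − 5| < ϵ provided |z − 5| < ϵ/10.
Take δ = min(1, ϵ/10). Then 0 < |z − 5| < δ gives both |z − 5| < 1 and |z − 5| < ϵ/10, so |(z^2 - z + 8) − 28| < ϵ.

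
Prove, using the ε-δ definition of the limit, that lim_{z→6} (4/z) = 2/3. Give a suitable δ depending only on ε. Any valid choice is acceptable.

Suppose ε > 0. We seek δ > 0 such that 0 < |z − 6| < δ implies |4/z − (2/3)| < ε.
|4/z − (2/3)| = 4·|6 − z|/(6·|z|) = 4|z − 6|/(6|z|).
Require δ ≤ 3 so that |z| > 6 − 3 = 3, hence 6|z| > 18.
Then |4/z − (2/3)| < 4|z − 6|/18, which is < ε when |z − 6| < (9/2)ε.
Take δ = min(3, (9/2)ε). Then 0 < |z − 6| < δ gives both |z − 6| < 3 and |z − 6| < (9/2)ε, so |4/z − (2/3)| < ε.

δ = min(3, (9/2)ε)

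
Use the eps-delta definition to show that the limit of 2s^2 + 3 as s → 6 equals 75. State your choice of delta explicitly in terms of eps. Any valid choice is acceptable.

delta = min(1, eps/26)

Let eps > 0. We want delta > 0 such that 0 < |s − 6| < delta implies |(2s^2 + 3) − 75| < eps.
(2s^2 + 3) − 75 = 2s^2 - 72 = (s − 6)(2s + 12).
So |(2s^2 + 3) − 75| = |s − 6|·|2s + 12|.
Require delta ≤ 1. Then |s − 6| < 1 gives |s| < 7, and by the triangle inequality |2s + 12| ≤ 2·7 + 12 = 26.
Hence |(2s^2 + 3) − 75| ≤ 26|s − 6| < eps provided |s − 6| < eps/26.
Take delta = min(1, eps/26). Then 0 < |s − 6| < delta gives both |s − 6| < 1 and |s − 6| < eps/26, so |(2s^2 + 3) − 75| < eps.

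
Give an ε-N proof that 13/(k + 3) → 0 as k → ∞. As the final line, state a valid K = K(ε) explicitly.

K = 13/ε

Suppose ε > 0. For k ≥ 1, |13/(k + 3) − 0| = 13/(k + 3) ≤ 13/k.
We need 13/k < ε, i.e. k > 13/ε.
Take K = 13/ε. If k > K then |13/(k + 3)| ≤ 13/k < ε.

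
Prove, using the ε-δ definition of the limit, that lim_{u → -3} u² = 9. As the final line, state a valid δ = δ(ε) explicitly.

δ = min(1, ε/7)

Suppose ε > 0. We seek δ > 0 with 0 < |u + 3| < δ ⇒ |u² − 9| < ε.
Factor: u² − 9 = (u + 3)(u - 3), so |u² − 9| = |u + 3|·|u - 3|.
Restrict δ ≤ 1. Then |u + 3| < 1 gives |u| < 4, so by the triangle inequality |u - 3| ≤ 4 + 3 = 7.
Hence |u² − 9| ≤ 7|u + 3|, which is < ε once |u + 3| < ε/7.
Take δ = min(1, ε/7). If 0 < |u + 3| < δ then both bounds hold and |u² − 9| ≤ 7|u + 3| < 7·(ε/7) = ε.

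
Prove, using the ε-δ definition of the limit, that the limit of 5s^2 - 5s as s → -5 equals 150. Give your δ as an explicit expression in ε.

Fix ε > 0. We want δ > 0 such that 0 < |s + 5| < δ implies |(5s^2 - 5s) − 150| < ε.
(5s^2 - 5s) − 150 = 5s^2 - 5s - 150 = (s + 5)(5s - 30).
So |(5s^2 - 5s) − 150| = |s + 5|·|5s - 30|.
Require δ ≤ 1. Then |s + 5| < 1 gives |s| < 6, and by the triangle inequality |5s - 30| ≤ 5·6 + 30 = 60.
Hence |(5s^2 - 5s) − 150| ≤ 60|s + 5| < ε provided |s + 5| < ε/60.
Take δ = min(1, ε/60). Then 0 < |s + 5| < δ gives both |s + 5| < 1 and |s + 5| < ε/60, so |(5s^2 - 5s) − 150| < ε.

δ = min(1, ε/60)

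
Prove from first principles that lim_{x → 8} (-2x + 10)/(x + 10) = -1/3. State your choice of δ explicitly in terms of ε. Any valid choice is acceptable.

δ = min(9, (27/5)ε)

Let ε > 0. We want δ > 0 with 0 < |x − 8| < δ ⇒ |(-2x + 10)/(x + 10) + 1/3| < ε.
Combining over a common denominator, (-2x + 10)/(x + 10) + 1/3 = [(-2x + 10)·18 − (-6)·(x + 10)] / [18·(x + 10)] = -30(x − 8) / (18(x + 10)).
So |(-2x + 10)/(x + 10) + 1/3| = 30|x − 8| / (18·|x + 10|).
Restrict δ ≤ 9. Then |x − 8| < 9 gives |x + 10| = |(x − 8) + 18| ≥ 18 − 9 = 9.
Hence |(-2x + 10)/(x + 10) + 1/3| < 30|x − 8|/(18·9) = (5/27)|x − 8|, which is < ε once |x − 8| < (27/5)ε.
Take δ = min(9, (27/5)ε). Then 0 < |x − 8| < δ forces both bounds, so |(-2x + 10)/(x + 10) + 1/3| < ε.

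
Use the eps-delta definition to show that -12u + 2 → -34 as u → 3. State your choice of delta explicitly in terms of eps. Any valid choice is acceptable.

delta = eps/12

Let eps > 0. We need delta > 0 so that 0 < |u − 3| < delta implies |(-12u + 2) + 34| < eps.
|(-12u + 2) + 34| = |-12u + 36| = 12|u − 3|.
So 12|u − 3| < eps exactly when |u − 3| < eps/12.
Take delta = eps/12. If 0 < |u − 3| < delta then |(-12u + 2) + 34| = 12|u − 3| < 12·(eps/12) = eps.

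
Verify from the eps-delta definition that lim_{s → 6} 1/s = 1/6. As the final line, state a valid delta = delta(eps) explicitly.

delta = min(3, 18eps)

Fix eps > 0. We seek delta > 0 such that 0 < |s − 6| < delta implies |1/s − (1/6)| < eps.
|1/s − (1/6)| = |6 − s|/(6·|s|) = |s − 6|/(6|s|).
Require delta ≤ 3 so that |s| > 6 − 3 = 3, hence 6|s| > 18.
Then |1/s − (1/6)| < |s − 6|/18, which is < eps when |s − 6| < 18eps.
Take delta = min(3, 18eps). Then 0 < |s − 6| < delta gives both |s − 6| < 3 and |s − 6| < 18eps, so |1/s − (1/6)| < eps.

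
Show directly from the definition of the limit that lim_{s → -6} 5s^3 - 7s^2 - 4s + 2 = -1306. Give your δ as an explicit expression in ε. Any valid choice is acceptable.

Let ε > 0 be given. We want δ > 0 such that 0 < |s + 6| < δ implies |(5s^3 - 7s^2 - 4s + 2) + 1306| < ε.
(5s^3 - 7s^2 - 4s + 2) + 1306 = 5s^3 - 7s^2 - 4s + 1308 = (s + 6)(5s^2 - 37s + 218).
So |(5s^3 - 7s^2 - 4s + 2) + 1306| = |s + 6|·|5s^2 - 37s + 218|.
Assume first that |s + 6| < 1, so |s| < 7. Then |5s^2 - 37s + 218| ≤ 5·7^2 + 37·7 + 218 = 722.
Hence |(5s^3 - 7s^2 - 4s + 2) + 1306| ≤ 722|s + 6| < ε provided |s + 6| < ε/722.
Take δ = min(1, ε/722). Then 0 < |s + 6| < δ gives both |s + 6| < 1 and |s + 6| < ε/722, so |(5s^3 - 7s^2 - 4s + 2) + 1306| < ε.

δ = min(1, ε/722)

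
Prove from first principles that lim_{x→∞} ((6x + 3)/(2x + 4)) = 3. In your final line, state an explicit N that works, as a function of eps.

Suppose eps > 0. We seek N > 0 such that x > N implies |(6x + 3)/(2x + 4) − 3| < eps.
(6x + 3)/(2x + 4) − 3 = (2(6x + 3) − 6(2x + 4)) / (2(2x + 4)) = -18/(2(2x + 4)).
For x > 0 we have 2x + 4 > 2x, so |(6x + 3)/(2x + 4) − 3| = 18/(2(2x + 4)) < 18/(2·2x) = (9/2)/x.
Thus |(6x + 3)/(2x + 4) − 3| < eps whenever x > (9/2)/eps.
Take N = (9/2)/eps. If x > N then |(6x + 3)/(2x + 4) − 3| < (9/2)/x < eps.

N = (9/2)/eps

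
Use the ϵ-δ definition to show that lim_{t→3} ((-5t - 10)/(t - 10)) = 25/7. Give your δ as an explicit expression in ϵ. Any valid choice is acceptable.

Suppose ϵ > 0. We want δ > 0 with 0 < |t − 3| < δ ⇒ |(-5t - 10)/(t - 10) − (25/7)| < ϵ.
Combining over a common denominator, (-5t - 10)/(t - 10) − (25/7) = [(-5t - 10)·(-7) − (-25)·(t - 10)] / [(-7)·(t - 10)] = 60(t − 3) / ((-7)(t - 10)).
So |(-5t - 10)/(t - 10) − (25/7)| = 60|t − 3| / (7·|t − 10|).
Require δ ≤ 7/2, so |t − 10| ≥ |-7| − |t − 3| > 7 − 7/2 = 7/2.
Hence |(-5t - 10)/(t - 10) − (25/7)| < 60|t − 3|/(7·(7/2)) = (120/49)|t − 3|, which is < ϵ once |t − 3| < (49/120)ϵ.
Take δ = min(7/2, (49/120)ϵ). Then 0 < |t − 3| < δ forces both bounds, so |(-5t - 10)/(t - 10) − (25/7)| < ϵ.

δ = min(7/2, (49/120)ϵ)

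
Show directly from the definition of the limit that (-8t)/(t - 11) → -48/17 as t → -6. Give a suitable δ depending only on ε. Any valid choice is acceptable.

δ = min(17/2, (289/176)ε)

Suppose ε > 0. We want δ > 0 with 0 < |t + 6| < δ ⇒ |(-8t)/(t - 11) + 48/17| < ε.
Combining over a common denominator, (-8t)/(t - 11) + 48/17 = [(-8t)·(-17) − 48·(t - 11)] / [(-17)·(t - 11)] = 88(t + 6) / ((-17)(t - 11)).
So |(-8t)/(t - 11) + 48/17| = 88|t + 6| / (17·|t − 11|).
Restrict δ ≤ 17/2. Then |t + 6| < 17/2 gives |t − 11| = |(t + 6) + (-17)| ≥ 17 − 17/2 = 17/2.
Hence |(-8t)/(t - 11) + 48/17| < 88|t + 6|/(17·(17/2)) = (176/289)|t + 6|, which is < ε once |t + 6| < (289/176)ε.
Take δ = min(17/2, (289/176)ε). Then 0 < |t + 6| < δ forces both bounds, so |(-8t)/(t - 11) + 48/17| < ε.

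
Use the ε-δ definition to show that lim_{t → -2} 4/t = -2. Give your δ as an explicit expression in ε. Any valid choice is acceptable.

δ = min(1, (1/2)ε)

Let ε > 0. We seek δ > 0 such that 0 < |t + 2| < δ implies |4/t + 2| < ε.
|4/t + 2| = 4·|-2 − t|/(2·|t|) = 4|t + 2|/(2|t|).
Require δ ≤ 1 so that |t| > 2 − 1 = 1, hence 2|t| > 2.
Then |4/t + 2| < 4|t + 2|/2, which is < ε when |t + 2| < (1/2)ε.
Take δ = min(1, (1/2)ε). Then 0 < |t + 2| < δ gives both |t + 2| < 1 and |t + 2| < (1/2)ε, so |4/t + 2| < ε.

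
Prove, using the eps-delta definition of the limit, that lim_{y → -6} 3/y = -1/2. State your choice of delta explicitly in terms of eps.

Let eps > 0 be given. We seek delta > 0 such that 0 < |y + 6| < delta implies |3/y + 1/2| < eps.
|3/y + 1/2| = 3·|-6 − y|/(6·|y|) = 3|y + 6|/(6|y|).
Restrict delta ≤ 3. Then |y + 6| < 3 gives |y| > 3, so 6|y| > 18.
Then |3/y + 1/2| < 3|y + 6|/18, which is < eps when |y + 6| < 6eps.
Take delta = min(3, 6eps). Then 0 < |y + 6| < delta gives both |y + 6| < 3 and |y + 6| < 6eps, so |3/y + 1/2| < eps.

delta = min(3, 6eps)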